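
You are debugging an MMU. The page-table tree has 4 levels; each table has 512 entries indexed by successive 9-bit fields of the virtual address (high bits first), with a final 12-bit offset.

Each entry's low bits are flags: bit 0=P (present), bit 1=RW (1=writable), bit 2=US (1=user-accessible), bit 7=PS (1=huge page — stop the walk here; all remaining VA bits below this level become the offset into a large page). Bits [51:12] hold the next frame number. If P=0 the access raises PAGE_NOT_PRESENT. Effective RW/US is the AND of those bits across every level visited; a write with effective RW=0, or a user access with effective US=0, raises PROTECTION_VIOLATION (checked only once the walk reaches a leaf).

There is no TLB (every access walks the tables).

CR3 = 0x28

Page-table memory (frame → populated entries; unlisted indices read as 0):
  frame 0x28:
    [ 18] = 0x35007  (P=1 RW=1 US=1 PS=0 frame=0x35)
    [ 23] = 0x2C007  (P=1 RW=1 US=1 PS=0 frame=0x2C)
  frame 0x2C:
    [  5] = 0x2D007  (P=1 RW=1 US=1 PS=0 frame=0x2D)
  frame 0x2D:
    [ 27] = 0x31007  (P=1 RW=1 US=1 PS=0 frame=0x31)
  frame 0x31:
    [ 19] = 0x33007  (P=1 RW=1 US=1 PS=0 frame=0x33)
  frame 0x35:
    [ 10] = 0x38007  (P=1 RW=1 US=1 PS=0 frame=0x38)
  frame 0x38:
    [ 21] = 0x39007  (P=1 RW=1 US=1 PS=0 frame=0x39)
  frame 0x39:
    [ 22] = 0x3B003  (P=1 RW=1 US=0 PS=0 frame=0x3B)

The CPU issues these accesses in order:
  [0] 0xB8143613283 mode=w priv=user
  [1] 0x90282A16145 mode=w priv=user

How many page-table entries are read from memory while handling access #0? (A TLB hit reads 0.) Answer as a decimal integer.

Per-access translation:
#0 VA=0xB8143613283 (w,user):
  L0 @0x28[23] → 0x2C007  P=1,RW=1,US=1,PS=0
  L1 @0x2C[5] → 0x2D007  P=1,RW=1,US=1,PS=0
  L2 @0x2D[27] → 0x31007  P=1,RW=1,US=1,PS=0
  L3 @0x31[19] → 0x33007  P=1,RW=1,US=1,PS=0
  ⇒ phys 0x33283  [4 reads]
#1 VA=0x90282A16145 (w,user):
  L0 @0x28[18] → 0x35007  P=1,RW=1,US=1,PS=0
  L1 @0x35[10] → 0x38007  P=1,RW=1,US=1,PS=0
  L2 @0x38[21] → 0x39007  P=1,RW=1,US=1,PS=0
  L3 @0x39[22] → 0x3B003  P=1,RW=1,US=0,PS=0
  ⇒ fault: PROTECTION_VIOLATION  — 4 lookups

Entries read for #0: 4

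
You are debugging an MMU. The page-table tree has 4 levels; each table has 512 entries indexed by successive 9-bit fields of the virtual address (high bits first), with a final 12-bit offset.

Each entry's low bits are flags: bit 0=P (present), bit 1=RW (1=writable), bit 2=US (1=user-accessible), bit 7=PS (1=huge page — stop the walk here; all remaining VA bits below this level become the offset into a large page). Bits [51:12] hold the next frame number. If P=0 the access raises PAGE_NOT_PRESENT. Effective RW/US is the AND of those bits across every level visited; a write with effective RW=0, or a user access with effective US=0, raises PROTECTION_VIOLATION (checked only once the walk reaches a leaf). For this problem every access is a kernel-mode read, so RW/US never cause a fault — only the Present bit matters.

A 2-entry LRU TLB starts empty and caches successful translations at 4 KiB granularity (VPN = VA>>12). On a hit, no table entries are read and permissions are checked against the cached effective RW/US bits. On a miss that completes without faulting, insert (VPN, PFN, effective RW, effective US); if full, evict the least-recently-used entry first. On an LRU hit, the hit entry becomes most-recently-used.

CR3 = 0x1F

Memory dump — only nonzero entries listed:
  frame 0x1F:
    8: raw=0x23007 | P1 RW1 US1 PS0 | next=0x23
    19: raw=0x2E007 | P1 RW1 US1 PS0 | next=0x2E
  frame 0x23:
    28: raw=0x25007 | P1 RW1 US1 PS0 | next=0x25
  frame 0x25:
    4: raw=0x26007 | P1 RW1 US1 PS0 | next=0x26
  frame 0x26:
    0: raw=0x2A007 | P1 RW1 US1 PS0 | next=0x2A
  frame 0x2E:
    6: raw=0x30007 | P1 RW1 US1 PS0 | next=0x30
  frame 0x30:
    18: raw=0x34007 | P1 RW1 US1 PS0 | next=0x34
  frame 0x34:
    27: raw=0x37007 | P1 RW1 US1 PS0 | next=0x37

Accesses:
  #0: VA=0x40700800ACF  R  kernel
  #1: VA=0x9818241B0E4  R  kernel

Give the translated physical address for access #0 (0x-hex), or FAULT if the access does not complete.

Trace:
#0 VA=0x40700800ACF (r,kernel):
  lvl0: tbl 0x1F, slot 8 ⇒ 0x23007 (P1/RW1/US1/PS0)
  lvl1: tbl 0x23, slot 28 ⇒ 0x25007 (P1/RW1/US1/PS0)
  lvl2: tbl 0x25, slot 4 ⇒ 0x26007 (P1/RW1/US1/PS0)
  lvl3: tbl 0x26, slot 0 ⇒ 0x2A007 (P1/RW1/US1/PS0)
  ✓ 0x2AACF  — 4 lookups
#1 VA=0x9818241B0E4 (r,kernel):
  lvl0: tbl 0x1F, slot 19 ⇒ 0x2E007 (P1/RW1/US1/PS0)
  lvl1: tbl 0x2E, slot 6 ⇒ 0x30007 (P1/RW1/US1/PS0)
  lvl2: tbl 0x30, slot 18 ⇒ 0x34007 (P1/RW1/US1/PS0)
  lvl3: tbl 0x34, slot 27 ⇒ 0x37007 (P1/RW1/US1/PS0)
  ✓ 0x370E4  — 4 lookups

Access #0 PA: 0x2AACF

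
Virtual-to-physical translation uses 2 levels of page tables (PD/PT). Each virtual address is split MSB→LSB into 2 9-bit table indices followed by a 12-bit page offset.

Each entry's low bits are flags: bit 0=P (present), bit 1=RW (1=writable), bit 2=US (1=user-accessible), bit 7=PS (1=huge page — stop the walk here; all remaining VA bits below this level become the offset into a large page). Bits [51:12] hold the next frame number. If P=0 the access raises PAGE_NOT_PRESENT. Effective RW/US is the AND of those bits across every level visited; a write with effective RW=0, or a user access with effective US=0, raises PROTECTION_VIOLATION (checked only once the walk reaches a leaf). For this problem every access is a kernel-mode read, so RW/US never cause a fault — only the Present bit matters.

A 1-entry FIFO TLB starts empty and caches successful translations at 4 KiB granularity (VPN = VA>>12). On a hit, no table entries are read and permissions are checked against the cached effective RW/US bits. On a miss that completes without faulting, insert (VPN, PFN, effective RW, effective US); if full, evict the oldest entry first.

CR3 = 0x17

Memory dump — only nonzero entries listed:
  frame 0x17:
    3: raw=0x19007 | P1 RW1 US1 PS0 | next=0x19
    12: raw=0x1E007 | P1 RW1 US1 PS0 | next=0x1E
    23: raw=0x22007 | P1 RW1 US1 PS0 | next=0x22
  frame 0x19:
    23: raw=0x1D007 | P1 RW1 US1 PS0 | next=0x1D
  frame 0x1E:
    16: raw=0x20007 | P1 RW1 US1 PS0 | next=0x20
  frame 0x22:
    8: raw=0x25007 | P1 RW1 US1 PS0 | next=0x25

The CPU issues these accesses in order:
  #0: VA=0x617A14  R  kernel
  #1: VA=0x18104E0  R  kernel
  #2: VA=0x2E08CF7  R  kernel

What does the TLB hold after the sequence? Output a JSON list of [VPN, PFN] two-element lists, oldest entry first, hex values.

Trace:
#0 VA=0x617A14 (r,kernel):
  [0] read 0x17 idx=3: raw=0x19007 flags P=1 W=1 U=1 S=0
  [1] read 0x19 idx=23: raw=0x1D007 flags P=1 W=1 U=1 S=0
  → PA=0x1DA14  (2 entries read)
#1 VA=0x18104E0 (r,kernel):
  [0] read 0x17 idx=12: raw=0x1E007 flags P=1 W=1 U=1 S=0
  [1] read 0x1E idx=16: raw=0x20007 flags P=1 W=1 U=1 S=0
  → PA=0x204E0  (2 entries read)
#2 VA=0x2E08CF7 (r,kernel):
  [0] read 0x17 idx=23: raw=0x22007 flags P=1 W=1 U=1 S=0
  [1] read 0x22 idx=8: raw=0x25007 flags P=1 W=1 U=1 S=0
  → PA=0x25CF7  (2 entries read)

TLB: [["0x2E08", "0x25"]]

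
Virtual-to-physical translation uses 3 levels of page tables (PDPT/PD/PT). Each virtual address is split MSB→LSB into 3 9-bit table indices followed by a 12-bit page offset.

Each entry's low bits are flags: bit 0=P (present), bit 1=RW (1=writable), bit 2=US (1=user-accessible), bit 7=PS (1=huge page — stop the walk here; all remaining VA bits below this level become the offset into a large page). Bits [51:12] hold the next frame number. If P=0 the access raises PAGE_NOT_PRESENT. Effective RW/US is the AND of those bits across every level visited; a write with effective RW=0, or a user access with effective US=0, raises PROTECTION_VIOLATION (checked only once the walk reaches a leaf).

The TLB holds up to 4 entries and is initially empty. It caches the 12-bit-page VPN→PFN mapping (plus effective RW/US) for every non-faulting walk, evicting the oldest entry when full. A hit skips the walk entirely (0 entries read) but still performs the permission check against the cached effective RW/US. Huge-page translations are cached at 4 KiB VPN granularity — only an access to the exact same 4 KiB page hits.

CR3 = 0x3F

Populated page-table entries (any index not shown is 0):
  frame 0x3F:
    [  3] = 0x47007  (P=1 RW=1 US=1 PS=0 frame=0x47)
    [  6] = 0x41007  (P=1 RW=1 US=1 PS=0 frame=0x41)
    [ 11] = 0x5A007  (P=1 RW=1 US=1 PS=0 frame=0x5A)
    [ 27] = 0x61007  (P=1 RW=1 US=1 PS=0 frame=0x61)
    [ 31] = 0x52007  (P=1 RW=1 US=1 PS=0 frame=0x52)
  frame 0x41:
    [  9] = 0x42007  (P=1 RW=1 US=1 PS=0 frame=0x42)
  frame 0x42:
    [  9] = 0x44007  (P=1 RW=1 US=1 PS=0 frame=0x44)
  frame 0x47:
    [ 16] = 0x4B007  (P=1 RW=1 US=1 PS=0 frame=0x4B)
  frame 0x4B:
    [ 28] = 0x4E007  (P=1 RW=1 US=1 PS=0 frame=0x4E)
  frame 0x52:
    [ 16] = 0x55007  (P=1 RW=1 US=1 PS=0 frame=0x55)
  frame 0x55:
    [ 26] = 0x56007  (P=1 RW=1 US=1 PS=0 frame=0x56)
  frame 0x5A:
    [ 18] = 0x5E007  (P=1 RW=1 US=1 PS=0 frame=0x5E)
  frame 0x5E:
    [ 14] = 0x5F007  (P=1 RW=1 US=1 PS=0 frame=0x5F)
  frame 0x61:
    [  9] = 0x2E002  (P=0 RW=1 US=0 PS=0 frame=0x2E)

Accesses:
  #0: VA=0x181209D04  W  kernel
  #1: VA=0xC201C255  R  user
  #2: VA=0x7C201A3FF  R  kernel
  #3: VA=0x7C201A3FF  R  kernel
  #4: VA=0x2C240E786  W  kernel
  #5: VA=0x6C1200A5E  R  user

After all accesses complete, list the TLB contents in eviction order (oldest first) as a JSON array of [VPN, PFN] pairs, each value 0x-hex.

Per-access translation:
#0 VA=0x181209D04 (w,kernel):
  L0 @0x3F[6] → 0x41007  P=1,RW=1,US=1,PS=0
  L1 @0x41[9] → 0x42007  P=1,RW=1,US=1,PS=0
  L2 @0x42[9] → 0x44007  P=1,RW=1,US=1,PS=0
  ✓ 0x44D04  — 3 lookups
#1 VA=0xC201C255 (r,user):
  L0 @0x3F[3] → 0x47007  P=1,RW=1,US=1,PS=0
  L1 @0x47[16] → 0x4B007  P=1,RW=1,US=1,PS=0
  L2 @0x4B[28] → 0x4E007  P=1,RW=1,US=1,PS=0
  ✓ 0x4E255  — 3 lookups
#2 VA=0x7C201A3FF (r,kernel):
  L0 @0x3F[31] → 0x52007  P=1,RW=1,US=1,PS=0
  L1 @0x52[16] → 0x55007  P=1,RW=1,US=1,PS=0
  L2 @0x55[26] → 0x56007  P=1,RW=1,US=1,PS=0
  ✓ 0x563FF  — 3 lookups
#3 VA=0x7C201A3FF (r,kernel):
  TLB hit vpn=0x7C201A → PA=0x563FF
#4 VA=0x2C240E786 (w,kernel):
  L0 @0x3F[11] → 0x5A007  P=1,RW=1,US=1,PS=0
  L1 @0x5A[18] → 0x5E007  P=1,RW=1,US=1,PS=0
  L2 @0x5E[14] → 0x5F007  P=1,RW=1,US=1,PS=0
  ✓ 0x5F786  — 3 lookups
#5 VA=0x6C1200A5E (r,user):
  L0 @0x3F[27] → 0x61007  P=1,RW=1,US=1,PS=0
  L1 @0x61[9] → 0x2E002  P=0,RW=1,US=0,PS=0
  → PAGE_NOT_PRESENT  (2 entries read)

TLB: [["0x181209", "0x44"], ["0xC201C", "0x4E"], ["0x7C201A", "0x56"], ["0x2C240E", "0x5F"]]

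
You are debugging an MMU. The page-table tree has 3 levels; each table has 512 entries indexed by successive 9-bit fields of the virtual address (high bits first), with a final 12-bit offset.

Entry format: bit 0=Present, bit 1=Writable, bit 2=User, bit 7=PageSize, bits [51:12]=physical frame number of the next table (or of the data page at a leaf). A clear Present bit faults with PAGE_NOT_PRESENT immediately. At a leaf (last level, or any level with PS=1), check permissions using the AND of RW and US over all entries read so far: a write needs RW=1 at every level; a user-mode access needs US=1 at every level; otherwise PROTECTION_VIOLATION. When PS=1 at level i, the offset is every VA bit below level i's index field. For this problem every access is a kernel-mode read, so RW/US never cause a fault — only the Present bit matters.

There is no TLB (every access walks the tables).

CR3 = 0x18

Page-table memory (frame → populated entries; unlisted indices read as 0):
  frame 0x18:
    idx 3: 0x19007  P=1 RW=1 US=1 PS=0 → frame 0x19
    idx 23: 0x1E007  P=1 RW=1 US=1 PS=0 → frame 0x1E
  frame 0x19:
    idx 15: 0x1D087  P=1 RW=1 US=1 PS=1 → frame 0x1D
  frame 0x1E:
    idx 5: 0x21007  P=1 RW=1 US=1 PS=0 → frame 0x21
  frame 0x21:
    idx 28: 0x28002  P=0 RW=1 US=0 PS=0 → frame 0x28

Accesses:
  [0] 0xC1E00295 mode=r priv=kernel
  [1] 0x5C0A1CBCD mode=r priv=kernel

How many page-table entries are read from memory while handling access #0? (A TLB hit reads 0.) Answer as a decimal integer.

Walk each access:
#0 VA=0xC1E00295 (r,kernel):
  L0 @0x18[3] → 0x19007  P=1,RW=1,US=1,PS=0
  L1 @0x19[15] → 0x1D087  P=1,RW=1,US=1,PS=1
  ✓ 0x1D295 (huge @L1)  — 2 lookups
#1 VA=0x5C0A1CBCD (r,kernel):
  L0 @0x18[23] → 0x1E007  P=1,RW=1,US=1,PS=0
  L1 @0x1E[5] → 0x21007  P=1,RW=1,US=1,PS=0
  L2 @0x21[28] → 0x28002  P=0,RW=1,US=0,PS=0
  → PAGE_NOT_PRESENT  (3 entries read)

Entries read for #0: 2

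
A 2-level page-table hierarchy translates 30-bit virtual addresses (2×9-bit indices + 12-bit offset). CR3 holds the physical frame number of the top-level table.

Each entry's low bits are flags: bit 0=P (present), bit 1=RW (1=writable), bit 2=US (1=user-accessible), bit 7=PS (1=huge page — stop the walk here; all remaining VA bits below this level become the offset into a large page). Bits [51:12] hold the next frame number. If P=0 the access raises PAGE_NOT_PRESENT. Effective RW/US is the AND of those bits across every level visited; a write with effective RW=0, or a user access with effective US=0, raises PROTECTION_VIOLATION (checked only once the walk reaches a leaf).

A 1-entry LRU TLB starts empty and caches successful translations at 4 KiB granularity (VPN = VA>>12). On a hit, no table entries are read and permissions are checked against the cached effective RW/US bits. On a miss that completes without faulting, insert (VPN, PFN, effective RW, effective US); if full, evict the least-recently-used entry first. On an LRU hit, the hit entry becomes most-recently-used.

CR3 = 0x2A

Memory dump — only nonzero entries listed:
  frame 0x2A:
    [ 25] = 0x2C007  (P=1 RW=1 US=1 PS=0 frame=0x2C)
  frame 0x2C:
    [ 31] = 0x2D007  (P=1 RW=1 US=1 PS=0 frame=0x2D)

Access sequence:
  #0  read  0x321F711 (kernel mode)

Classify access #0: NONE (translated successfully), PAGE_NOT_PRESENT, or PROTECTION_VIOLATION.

Trace:
#0 VA=0x321F711 (r,kernel):
  [0] read 0x2A idx=25: raw=0x2C007 flags P=1 W=1 U=1 S=0
  [1] read 0x2C idx=31: raw=0x2D007 flags P=1 W=1 U=1 S=0
  ⇒ phys 0x2D711  [2 reads]

Access #0 fault: NONE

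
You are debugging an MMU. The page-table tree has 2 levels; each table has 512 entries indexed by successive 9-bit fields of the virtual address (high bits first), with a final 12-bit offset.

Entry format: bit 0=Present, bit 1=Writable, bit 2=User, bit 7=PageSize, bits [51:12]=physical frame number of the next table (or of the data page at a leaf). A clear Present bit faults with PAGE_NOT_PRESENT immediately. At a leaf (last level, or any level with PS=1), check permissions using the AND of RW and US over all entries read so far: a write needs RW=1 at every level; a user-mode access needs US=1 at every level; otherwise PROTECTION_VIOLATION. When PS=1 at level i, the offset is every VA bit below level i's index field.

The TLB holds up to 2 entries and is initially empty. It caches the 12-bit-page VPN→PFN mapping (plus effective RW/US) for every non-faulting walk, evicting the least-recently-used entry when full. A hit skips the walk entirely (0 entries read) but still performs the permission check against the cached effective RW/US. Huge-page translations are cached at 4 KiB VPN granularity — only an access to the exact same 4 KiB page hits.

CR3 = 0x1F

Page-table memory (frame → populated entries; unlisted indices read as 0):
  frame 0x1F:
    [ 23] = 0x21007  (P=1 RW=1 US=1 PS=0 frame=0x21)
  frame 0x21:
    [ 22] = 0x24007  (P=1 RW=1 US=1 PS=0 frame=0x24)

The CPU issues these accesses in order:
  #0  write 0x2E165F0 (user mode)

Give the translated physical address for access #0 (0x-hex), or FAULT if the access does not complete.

Trace:
#0 VA=0x2E165F0 (w,user):
  L0 @0x1F[23] → 0x21007  P=1,RW=1,US=1,PS=0
  L1 @0x21[22] → 0x24007  P=1,RW=1,US=1,PS=0
  ⇒ phys 0x245F0  [2 reads]

Access #0 PA: 0x245F0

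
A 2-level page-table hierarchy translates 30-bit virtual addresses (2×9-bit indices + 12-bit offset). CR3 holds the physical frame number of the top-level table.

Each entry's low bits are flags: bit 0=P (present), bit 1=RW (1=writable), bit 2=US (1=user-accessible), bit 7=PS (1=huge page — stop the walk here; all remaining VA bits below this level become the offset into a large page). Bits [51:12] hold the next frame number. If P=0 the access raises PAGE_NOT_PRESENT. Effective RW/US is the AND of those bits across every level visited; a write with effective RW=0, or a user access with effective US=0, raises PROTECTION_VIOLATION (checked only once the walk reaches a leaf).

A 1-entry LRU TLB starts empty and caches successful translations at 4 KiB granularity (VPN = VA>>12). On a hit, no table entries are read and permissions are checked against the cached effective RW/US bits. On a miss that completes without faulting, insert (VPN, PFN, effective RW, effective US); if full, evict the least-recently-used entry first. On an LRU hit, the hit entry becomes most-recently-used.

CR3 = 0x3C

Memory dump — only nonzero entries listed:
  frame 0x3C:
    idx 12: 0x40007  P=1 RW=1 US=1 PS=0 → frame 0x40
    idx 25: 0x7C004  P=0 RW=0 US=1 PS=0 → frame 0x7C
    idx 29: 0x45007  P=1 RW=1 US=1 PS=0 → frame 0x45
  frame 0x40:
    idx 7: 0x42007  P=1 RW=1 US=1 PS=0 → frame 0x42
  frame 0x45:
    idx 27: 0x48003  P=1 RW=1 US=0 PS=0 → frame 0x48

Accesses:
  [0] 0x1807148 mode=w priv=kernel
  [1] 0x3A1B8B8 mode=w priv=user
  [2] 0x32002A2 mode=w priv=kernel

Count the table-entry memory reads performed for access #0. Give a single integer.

Per-access translation:
#0 VA=0x1807148 (w,kernel):
  lvl0: tbl 0x3C, slot 12 ⇒ 0x40007 (P1/RW1/US1/PS0)
  lvl1: tbl 0x40, slot 7 ⇒ 0x42007 (P1/RW1/US1/PS0)
  ✓ 0x42148  — 2 lookups
#1 VA=0x3A1B8B8 (w,user):
  lvl0: tbl 0x3C, slot 29 ⇒ 0x45007 (P1/RW1/US1/PS0)
  lvl1: tbl 0x45, slot 27 ⇒ 0x48003 (P1/RW1/US0/PS0)
  ⇒ fault: PROTECTION_VIOLATION  — 2 lookups
#2 VA=0x32002A2 (w,kernel):
  lvl0: tbl 0x3C, slot 25 ⇒ 0x7C004 (P0/RW0/US1/PS0)
  ⇒ fault: PAGE_NOT_PRESENT  — 1 lookups

Entries read for #0: 2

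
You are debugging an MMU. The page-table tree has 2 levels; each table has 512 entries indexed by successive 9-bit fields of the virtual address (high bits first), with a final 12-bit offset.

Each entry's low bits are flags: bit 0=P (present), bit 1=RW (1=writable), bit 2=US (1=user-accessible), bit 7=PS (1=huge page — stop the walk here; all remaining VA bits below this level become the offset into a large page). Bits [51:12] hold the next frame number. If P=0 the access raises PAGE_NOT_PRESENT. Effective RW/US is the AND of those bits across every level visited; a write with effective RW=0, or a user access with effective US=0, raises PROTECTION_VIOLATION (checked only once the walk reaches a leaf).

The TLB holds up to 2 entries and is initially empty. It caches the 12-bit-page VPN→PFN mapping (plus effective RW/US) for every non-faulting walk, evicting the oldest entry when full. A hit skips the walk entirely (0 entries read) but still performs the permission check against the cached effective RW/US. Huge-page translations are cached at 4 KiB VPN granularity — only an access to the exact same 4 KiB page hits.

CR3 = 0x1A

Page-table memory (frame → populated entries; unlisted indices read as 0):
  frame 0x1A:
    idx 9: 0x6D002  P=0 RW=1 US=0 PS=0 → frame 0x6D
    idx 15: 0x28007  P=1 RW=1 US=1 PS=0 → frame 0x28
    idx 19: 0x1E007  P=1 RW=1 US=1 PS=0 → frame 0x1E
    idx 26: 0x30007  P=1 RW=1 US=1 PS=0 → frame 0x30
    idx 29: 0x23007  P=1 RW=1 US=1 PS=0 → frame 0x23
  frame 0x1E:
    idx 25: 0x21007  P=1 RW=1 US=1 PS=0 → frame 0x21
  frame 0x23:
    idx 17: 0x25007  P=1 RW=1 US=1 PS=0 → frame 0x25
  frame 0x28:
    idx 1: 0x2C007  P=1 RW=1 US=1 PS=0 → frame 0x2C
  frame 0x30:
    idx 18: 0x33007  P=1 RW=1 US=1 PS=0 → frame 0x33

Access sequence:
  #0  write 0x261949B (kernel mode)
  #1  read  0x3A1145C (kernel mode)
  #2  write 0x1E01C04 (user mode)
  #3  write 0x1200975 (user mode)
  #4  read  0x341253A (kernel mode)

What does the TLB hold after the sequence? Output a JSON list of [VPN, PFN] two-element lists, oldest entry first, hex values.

Walk each access:
#0 VA=0x261949B (w,kernel):
  L0: frame=0x1A idx=19 entry=0x1E007 [P=1 RW=1 US=1 PS=0]
  L1: frame=0x1E idx=25 entry=0x21007 [P=1 RW=1 US=1 PS=0]
  ✓ 0x2149B  — 2 lookups
#1 VA=0x3A1145C (r,kernel):
  L0: frame=0x1A idx=29 entry=0x23007 [P=1 RW=1 US=1 PS=0]
  L1: frame=0x23 idx=17 entry=0x25007 [P=1 RW=1 US=1 PS=0]
  ✓ 0x2545C  — 2 lookups
#2 VA=0x1E01C04 (w,user):
  L0: frame=0x1A idx=15 entry=0x28007 [P=1 RW=1 US=1 PS=0]
  L1: frame=0x28 idx=1 entry=0x2C007 [P=1 RW=1 US=1 PS=0]
  ✓ 0x2CC04  — 2 lookups
#3 VA=0x1200975 (w,user):
  L0: frame=0x1A idx=9 entry=0x6D002 [P=0 RW=1 US=0 PS=0]
  → PAGE_NOT_PRESENT  (1 entries read)
#4 VA=0x341253A (r,kernel):
  L0: frame=0x1A idx=26 entry=0x30007 [P=1 RW=1 US=1 PS=0]
  L1: frame=0x30 idx=18 entry=0x33007 [P=1 RW=1 US=1 PS=0]
  ✓ 0x3353A  — 2 lookups

TLB: [["0x1E01", "0x2C"], ["0x3412", "0x33"]]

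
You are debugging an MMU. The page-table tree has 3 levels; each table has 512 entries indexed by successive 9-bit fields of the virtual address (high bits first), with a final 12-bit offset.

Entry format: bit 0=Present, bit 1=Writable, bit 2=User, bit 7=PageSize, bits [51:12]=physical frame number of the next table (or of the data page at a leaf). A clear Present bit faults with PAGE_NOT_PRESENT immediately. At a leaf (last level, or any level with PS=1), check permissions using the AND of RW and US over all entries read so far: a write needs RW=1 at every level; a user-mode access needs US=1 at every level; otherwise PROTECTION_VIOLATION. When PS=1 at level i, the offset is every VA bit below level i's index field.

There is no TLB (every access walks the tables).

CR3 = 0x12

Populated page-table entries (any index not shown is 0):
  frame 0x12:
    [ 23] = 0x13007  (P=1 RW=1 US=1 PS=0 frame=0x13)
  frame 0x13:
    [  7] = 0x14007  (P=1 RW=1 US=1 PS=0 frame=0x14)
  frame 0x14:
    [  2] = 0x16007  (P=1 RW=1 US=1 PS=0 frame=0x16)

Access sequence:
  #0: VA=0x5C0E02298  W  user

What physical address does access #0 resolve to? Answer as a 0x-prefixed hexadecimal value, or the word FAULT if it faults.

Trace:
#0 VA=0x5C0E02298 (w,user):
  L0: frame=0x12 idx=23 entry=0x13007 [P=1 RW=1 US=1 PS=0]
  L1: frame=0x13 idx=7 entry=0x14007 [P=1 RW=1 US=1 PS=0]
  L2: frame=0x14 idx=2 entry=0x16007 [P=1 RW=1 US=1 PS=0]
  → PA=0x16298  (3 entries read)

Access #0 PA: 0x16298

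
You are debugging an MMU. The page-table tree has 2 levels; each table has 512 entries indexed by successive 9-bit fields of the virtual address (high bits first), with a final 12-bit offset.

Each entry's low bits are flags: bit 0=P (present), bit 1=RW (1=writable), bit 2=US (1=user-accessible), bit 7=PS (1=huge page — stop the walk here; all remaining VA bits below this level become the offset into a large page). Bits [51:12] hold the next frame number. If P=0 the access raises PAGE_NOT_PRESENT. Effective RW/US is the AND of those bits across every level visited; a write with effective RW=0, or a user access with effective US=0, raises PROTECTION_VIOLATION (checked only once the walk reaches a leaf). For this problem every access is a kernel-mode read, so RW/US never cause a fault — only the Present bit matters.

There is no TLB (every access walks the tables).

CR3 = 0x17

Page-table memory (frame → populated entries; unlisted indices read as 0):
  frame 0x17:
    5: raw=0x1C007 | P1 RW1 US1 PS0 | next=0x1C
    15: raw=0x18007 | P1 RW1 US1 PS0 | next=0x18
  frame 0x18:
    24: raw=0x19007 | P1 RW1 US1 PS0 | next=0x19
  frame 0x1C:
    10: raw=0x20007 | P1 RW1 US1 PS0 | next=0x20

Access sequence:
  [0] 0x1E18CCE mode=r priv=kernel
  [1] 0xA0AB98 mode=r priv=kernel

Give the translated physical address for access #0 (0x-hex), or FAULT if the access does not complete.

Walk each access:
#0 VA=0x1E18CCE (r,kernel):
  L0 @0x17[15] → 0x18007  P=1,RW=1,US=1,PS=0
  L1 @0x18[24] → 0x19007  P=1,RW=1,US=1,PS=0
  ✓ 0x19CCE  — 2 lookups
#1 VA=0xA0AB98 (r,kernel):
  L0 @0x17[5] → 0x1C007  P=1,RW=1,US=1,PS=0
  L1 @0x1C[10] → 0x20007  P=1,RW=1,US=1,PS=0
  ✓ 0x20B98  — 2 lookups

Access #0 PA: 0x19CCE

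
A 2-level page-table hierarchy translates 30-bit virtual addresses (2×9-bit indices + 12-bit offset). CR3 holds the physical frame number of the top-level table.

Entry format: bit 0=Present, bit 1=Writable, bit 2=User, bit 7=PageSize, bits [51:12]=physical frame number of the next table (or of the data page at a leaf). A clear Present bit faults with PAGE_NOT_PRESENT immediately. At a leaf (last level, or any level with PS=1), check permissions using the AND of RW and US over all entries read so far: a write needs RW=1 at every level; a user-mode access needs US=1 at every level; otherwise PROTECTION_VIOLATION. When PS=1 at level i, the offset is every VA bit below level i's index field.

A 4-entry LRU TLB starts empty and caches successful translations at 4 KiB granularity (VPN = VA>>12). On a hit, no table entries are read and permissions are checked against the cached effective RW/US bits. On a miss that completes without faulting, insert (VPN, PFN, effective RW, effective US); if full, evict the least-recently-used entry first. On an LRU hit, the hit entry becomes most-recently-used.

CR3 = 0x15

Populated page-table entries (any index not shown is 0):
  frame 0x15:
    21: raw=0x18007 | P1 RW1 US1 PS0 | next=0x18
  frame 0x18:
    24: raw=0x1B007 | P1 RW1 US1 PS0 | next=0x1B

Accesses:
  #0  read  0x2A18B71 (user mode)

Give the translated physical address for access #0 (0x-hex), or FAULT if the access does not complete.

Per-access translation:
#0 VA=0x2A18B71 (r,user):
  L0 @0x15[21] → 0x18007  P=1,RW=1,US=1,PS=0
  L1 @0x18[24] → 0x1B007  P=1,RW=1,US=1,PS=0
  ⇒ phys 0x1BB71  [2 reads]

Access #0 PA: 0x1BB71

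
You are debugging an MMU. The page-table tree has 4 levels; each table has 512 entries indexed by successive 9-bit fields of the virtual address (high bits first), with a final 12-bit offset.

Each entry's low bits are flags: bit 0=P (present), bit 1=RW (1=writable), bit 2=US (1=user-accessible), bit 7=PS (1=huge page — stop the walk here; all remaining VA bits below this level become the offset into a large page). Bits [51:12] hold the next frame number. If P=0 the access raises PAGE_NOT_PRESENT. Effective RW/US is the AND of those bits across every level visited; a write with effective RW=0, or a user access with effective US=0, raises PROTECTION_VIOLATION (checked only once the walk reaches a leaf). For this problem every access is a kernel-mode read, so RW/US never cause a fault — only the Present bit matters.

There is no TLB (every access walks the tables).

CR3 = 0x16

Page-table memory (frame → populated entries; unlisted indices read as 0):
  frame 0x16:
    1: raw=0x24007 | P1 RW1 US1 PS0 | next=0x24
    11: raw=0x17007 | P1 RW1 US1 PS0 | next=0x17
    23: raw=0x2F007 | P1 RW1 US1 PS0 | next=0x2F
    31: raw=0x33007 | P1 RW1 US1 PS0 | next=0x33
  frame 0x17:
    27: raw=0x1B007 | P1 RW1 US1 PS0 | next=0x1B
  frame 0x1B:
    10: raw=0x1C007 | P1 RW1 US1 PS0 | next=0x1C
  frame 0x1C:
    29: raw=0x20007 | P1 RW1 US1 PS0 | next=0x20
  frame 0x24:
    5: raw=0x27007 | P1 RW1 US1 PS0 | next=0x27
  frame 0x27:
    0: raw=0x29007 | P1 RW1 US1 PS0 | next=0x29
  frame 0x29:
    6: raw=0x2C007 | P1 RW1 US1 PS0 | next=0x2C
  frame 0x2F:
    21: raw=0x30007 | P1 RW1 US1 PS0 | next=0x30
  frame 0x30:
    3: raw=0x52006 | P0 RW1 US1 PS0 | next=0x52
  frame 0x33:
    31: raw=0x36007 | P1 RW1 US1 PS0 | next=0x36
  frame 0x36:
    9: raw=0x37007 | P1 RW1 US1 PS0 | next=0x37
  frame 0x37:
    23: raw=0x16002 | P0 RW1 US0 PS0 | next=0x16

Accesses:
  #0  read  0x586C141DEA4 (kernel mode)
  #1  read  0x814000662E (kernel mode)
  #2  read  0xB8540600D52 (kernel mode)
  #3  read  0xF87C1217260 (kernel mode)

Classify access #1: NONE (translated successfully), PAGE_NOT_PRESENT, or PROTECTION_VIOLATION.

Per-access translation:
#0 VA=0x586C141DEA4 (r,kernel):
  [0] read 0x16 idx=11: raw=0x17007 flags P=1 W=1 U=1 S=0
  [1] read 0x17 idx=27: raw=0x1B007 flags P=1 W=1 U=1 S=0
  [2] read 0x1B idx=10: raw=0x1C007 flags P=1 W=1 U=1 S=0
  [3] read 0x1C idx=29: raw=0x20007 flags P=1 W=1 U=1 S=0
  → PA=0x20EA4  (4 entries read)
#1 VA=0x814000662E (r,kernel):
  [0] read 0x16 idx=1: raw=0x24007 flags P=1 W=1 U=1 S=0
  [1] read 0x24 idx=5: raw=0x27007 flags P=1 W=1 U=1 S=0
  [2] read 0x27 idx=0: raw=0x29007 flags P=1 W=1 U=1 S=0
  [3] read 0x29 idx=6: raw=0x2C007 flags P=1 W=1 U=1 S=0
  → PA=0x2C62E  (4 entries read)
#2 VA=0xB8540600D52 (r,kernel):
  [0] read 0x16 idx=23: raw=0x2F007 flags P=1 W=1 U=1 S=0
  [1] read 0x2F idx=21: raw=0x30007 flags P=1 W=1 U=1 S=0
  [2] read 0x30 idx=3: raw=0x52006 flags P=0 W=1 U=1 S=0
  ⇒ fault: PAGE_NOT_PRESENT  — 3 lookups
#3 VA=0xF87C1217260 (r,kernel):
  [0] read 0x16 idx=31: raw=0x33007 flags P=1 W=1 U=1 S=0
  [1] read 0x33 idx=31: raw=0x36007 flags P=1 W=1 U=1 S=0
  [2] read 0x36 idx=9: raw=0x37007 flags P=1 W=1 U=1 S=0
  [3] read 0x37 idx=23: raw=0x16002 flags P=0 W=1 U=0 S=0
  ⇒ fault: PAGE_NOT_PRESENT  — 4 lookups

Access #1 fault: NONE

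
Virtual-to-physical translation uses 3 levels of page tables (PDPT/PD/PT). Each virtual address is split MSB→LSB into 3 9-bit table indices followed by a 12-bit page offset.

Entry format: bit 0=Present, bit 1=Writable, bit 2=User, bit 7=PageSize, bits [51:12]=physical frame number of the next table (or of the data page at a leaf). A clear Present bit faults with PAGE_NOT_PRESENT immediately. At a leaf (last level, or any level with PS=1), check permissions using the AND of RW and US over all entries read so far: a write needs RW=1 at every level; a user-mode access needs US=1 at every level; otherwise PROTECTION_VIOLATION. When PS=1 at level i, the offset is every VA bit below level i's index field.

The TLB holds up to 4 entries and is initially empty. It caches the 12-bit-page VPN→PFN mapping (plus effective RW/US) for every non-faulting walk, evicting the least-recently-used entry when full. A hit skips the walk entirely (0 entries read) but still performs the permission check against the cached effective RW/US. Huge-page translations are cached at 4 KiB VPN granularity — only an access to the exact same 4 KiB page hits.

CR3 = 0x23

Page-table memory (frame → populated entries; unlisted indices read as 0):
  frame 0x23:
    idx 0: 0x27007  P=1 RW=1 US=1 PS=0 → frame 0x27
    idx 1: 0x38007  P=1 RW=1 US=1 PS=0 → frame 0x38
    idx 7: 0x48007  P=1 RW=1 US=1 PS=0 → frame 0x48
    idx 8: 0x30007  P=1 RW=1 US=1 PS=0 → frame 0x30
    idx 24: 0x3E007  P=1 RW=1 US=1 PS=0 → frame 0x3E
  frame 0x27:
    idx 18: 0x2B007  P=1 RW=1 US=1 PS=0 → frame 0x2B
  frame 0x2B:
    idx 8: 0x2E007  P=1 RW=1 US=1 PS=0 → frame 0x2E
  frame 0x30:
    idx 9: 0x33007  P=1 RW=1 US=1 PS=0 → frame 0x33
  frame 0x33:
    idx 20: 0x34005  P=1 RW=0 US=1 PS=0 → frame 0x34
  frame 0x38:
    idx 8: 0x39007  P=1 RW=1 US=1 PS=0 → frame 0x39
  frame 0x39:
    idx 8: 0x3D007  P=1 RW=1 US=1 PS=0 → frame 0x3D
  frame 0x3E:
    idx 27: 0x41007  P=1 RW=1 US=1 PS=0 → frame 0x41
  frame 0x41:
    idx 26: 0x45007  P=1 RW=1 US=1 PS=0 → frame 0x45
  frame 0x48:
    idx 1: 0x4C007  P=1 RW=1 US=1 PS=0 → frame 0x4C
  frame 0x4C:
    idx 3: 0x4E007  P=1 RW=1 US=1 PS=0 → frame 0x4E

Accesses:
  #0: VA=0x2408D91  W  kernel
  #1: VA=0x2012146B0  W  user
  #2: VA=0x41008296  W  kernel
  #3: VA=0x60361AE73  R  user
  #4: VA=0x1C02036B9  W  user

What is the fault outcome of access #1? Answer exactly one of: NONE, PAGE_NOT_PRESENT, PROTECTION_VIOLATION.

Trace:
#0 VA=0x2408D91 (w,kernel):
  L0 @0x23[0] → 0x27007  P=1,RW=1,US=1,PS=0
  L1 @0x27[18] → 0x2B007  P=1,RW=1,US=1,PS=0
  L2 @0x2B[8] → 0x2E007  P=1,RW=1,US=1,PS=0
  ⇒ phys 0x2ED91  [3 reads]
#1 VA=0x2012146B0 (w,user):
  L0 @0x23[8] → 0x30007  P=1,RW=1,US=1,PS=0
  L1 @0x30[9] → 0x33007  P=1,RW=1,US=1,PS=0
  L2 @0x33[20] → 0x34005  P=1,RW=0,US=1,PS=0
  ✗ PROTECTION_VIOLATION  [3 reads]
#2 VA=0x41008296 (w,kernel):
  L0 @0x23[1] → 0x38007  P=1,RW=1,US=1,PS=0
  L1 @0x38[8] → 0x39007  P=1,RW=1,US=1,PS=0
  L2 @0x39[8] → 0x3D007  P=1,RW=1,US=1,PS=0
  ⇒ phys 0x3D296  [3 reads]
#3 VA=0x60361AE73 (r,user):
  L0 @0x23[24] → 0x3E007  P=1,RW=1,US=1,PS=0
  L1 @0x3E[27] → 0x41007  P=1,RW=1,US=1,PS=0
  L2 @0x41[26] → 0x45007  P=1,RW=1,US=1,PS=0
  ⇒ phys 0x45E73  [3 reads]
#4 VA=0x1C02036B9 (w,user):
  L0 @0x23[7] → 0x48007  P=1,RW=1,US=1,PS=0
  L1 @0x48[1] → 0x4C007  P=1,RW=1,US=1,PS=0
  L2 @0x4C[3] → 0x4E007  P=1,RW=1,US=1,PS=0
  ⇒ phys 0x4E6B9  [3 reads]

Access #1 fault: PROTECTION_VIOLATION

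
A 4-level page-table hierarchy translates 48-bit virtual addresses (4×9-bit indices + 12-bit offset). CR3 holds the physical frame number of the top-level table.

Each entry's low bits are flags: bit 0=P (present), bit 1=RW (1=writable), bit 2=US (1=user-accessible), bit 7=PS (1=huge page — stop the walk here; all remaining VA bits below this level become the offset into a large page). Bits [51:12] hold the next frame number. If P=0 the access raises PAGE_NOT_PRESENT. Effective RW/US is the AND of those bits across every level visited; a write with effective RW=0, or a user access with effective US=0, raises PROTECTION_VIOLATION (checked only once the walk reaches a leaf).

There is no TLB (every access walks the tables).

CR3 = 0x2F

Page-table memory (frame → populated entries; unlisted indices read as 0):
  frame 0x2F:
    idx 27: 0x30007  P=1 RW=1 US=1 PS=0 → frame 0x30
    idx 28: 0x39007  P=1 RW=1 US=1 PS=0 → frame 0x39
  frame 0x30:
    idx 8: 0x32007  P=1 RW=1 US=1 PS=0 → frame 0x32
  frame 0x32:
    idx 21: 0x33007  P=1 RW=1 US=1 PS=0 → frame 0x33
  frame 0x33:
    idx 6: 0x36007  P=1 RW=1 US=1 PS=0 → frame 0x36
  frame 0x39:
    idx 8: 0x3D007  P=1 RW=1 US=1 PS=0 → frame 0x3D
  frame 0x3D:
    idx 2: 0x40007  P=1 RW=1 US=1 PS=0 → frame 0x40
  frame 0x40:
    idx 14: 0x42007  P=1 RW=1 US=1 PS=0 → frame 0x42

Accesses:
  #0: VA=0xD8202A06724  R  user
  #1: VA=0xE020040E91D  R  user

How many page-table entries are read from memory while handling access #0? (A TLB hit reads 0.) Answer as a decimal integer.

Per-access translation:
#0 VA=0xD8202A06724 (r,user):
  lvl0: tbl 0x2F, slot 27 ⇒ 0x30007 (P1/RW1/US1/PS0)
  lvl1: tbl 0x30, slot 8 ⇒ 0x32007 (P1/RW1/US1/PS0)
  lvl2: tbl 0x32, slot 21 ⇒ 0x33007 (P1/RW1/US1/PS0)
  lvl3: tbl 0x33, slot 6 ⇒ 0x36007 (P1/RW1/US1/PS0)
  ⇒ phys 0x36724  [4 reads]
#1 VA=0xE020040E91D (r,user):
  lvl0: tbl 0x2F, slot 28 ⇒ 0x39007 (P1/RW1/US1/PS0)
  lvl1: tbl 0x39, slot 8 ⇒ 0x3D007 (P1/RW1/US1/PS0)
  lvl2: tbl 0x3D, slot 2 ⇒ 0x40007 (P1/RW1/US1/PS0)
  lvl3: tbl 0x40, slot 14 ⇒ 0x42007 (P1/RW1/US1/PS0)
  ⇒ phys 0x4291D  [4 reads]

Entries read for #0: 4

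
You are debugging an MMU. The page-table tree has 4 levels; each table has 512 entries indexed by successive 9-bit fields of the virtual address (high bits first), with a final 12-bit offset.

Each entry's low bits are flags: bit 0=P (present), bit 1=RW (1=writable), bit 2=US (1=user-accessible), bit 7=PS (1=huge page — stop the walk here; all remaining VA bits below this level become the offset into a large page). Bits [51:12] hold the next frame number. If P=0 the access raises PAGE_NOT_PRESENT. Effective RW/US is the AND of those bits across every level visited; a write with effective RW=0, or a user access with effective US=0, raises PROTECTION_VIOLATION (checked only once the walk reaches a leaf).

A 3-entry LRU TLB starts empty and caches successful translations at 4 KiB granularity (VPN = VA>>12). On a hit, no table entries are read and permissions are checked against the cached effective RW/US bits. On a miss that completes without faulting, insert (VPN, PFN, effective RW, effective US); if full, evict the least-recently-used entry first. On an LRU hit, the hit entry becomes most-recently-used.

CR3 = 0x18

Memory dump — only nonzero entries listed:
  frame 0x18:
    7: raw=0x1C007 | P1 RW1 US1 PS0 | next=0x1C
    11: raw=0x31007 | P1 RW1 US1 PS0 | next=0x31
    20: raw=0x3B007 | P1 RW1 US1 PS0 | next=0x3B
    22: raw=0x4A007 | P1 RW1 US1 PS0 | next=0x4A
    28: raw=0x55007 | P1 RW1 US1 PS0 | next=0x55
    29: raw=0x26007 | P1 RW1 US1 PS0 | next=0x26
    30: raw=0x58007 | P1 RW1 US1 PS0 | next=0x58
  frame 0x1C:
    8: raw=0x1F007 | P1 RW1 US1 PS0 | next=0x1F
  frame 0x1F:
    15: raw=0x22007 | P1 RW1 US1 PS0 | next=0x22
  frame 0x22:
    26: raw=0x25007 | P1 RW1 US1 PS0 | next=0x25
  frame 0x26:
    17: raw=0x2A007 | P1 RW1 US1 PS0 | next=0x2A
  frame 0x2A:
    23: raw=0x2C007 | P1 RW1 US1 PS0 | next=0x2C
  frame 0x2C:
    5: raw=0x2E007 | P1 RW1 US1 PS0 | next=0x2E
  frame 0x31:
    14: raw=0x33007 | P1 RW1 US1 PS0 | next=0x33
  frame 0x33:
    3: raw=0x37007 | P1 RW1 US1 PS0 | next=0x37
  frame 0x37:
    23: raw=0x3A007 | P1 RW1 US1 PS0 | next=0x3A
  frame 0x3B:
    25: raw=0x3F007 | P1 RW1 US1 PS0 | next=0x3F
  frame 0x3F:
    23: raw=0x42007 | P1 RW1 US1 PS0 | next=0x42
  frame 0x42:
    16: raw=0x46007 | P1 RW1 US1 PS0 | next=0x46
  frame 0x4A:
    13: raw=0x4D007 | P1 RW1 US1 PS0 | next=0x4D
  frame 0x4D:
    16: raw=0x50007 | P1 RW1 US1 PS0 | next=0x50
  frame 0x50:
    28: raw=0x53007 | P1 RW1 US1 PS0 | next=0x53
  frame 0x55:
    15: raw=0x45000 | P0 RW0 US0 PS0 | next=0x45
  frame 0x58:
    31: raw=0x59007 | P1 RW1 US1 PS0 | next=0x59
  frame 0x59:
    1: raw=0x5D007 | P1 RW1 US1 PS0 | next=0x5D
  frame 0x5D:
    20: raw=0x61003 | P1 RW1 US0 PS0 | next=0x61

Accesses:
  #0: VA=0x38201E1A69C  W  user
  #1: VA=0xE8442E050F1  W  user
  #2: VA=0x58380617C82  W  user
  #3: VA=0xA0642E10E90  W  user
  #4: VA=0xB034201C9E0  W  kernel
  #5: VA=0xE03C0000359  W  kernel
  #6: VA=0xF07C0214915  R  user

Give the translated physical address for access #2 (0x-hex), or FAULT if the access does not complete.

Walk each access:
#0 VA=0x38201E1A69C (w,user):
  L0 @0x18[7] → 0x1C007  P=1,RW=1,US=1,PS=0
  L1 @0x1C[8] → 0x1F007  P=1,RW=1,US=1,PS=0
  L2 @0x1F[15] → 0x22007  P=1,RW=1,US=1,PS=0
  L3 @0x22[26] → 0x25007  P=1,RW=1,US=1,PS=0
  ⇒ phys 0x2569C  [4 reads]
#1 VA=0xE8442E050F1 (w,user):
  L0 @0x18[29] → 0x26007  P=1,RW=1,US=1,PS=0
  L1 @0x26[17] → 0x2A007  P=1,RW=1,US=1,PS=0
  L2 @0x2A[23] → 0x2C007  P=1,RW=1,US=1,PS=0
  L3 @0x2C[5] → 0x2E007  P=1,RW=1,US=1,PS=0
  ⇒ phys 0x2E0F1  [4 reads]
#2 VA=0x58380617C82 (w,user):
  L0 @0x18[11] → 0x31007  P=1,RW=1,US=1,PS=0
  L1 @0x31[14] → 0x33007  P=1,RW=1,US=1,PS=0
  L2 @0x33[3] → 0x37007  P=1,RW=1,US=1,PS=0
  L3 @0x37[23] → 0x3A007  P=1,RW=1,US=1,PS=0
  ⇒ phys 0x3AC82  [4 reads]
#3 VA=0xA0642E10E90 (w,user):
  L0 @0x18[20] → 0x3B007  P=1,RW=1,US=1,PS=0
  L1 @0x3B[25] → 0x3F007  P=1,RW=1,US=1,PS=0
  L2 @0x3F[23] → 0x42007  P=1,RW=1,US=1,PS=0
  L3 @0x42[16] → 0x46007  P=1,RW=1,US=1,PS=0
  ⇒ phys 0x46E90  [4 reads]
#4 VA=0xB034201C9E0 (w,kernel):
  L0 @0x18[22] → 0x4A007  P=1,RW=1,US=1,PS=0
  L1 @0x4A[13] → 0x4D007  P=1,RW=1,US=1,PS=0
  L2 @0x4D[16] → 0x50007  P=1,RW=1,US=1,PS=0
  L3 @0x50[28] → 0x53007  P=1,RW=1,US=1,PS=0
  ⇒ phys 0x539E0  [4 reads]
#5 VA=0xE03C0000359 (w,kernel):
  L0 @0x18[28] → 0x55007  P=1,RW=1,US=1,PS=0
  L1 @0x55[15] → 0x45000  P=0,RW=0,US=0,PS=0
  ✗ PAGE_NOT_PRESENT  [2 reads]
#6 VA=0xF07C0214915 (r,user):
  L0 @0x18[30] → 0x58007  P=1,RW=1,US=1,PS=0
  L1 @0x58[31] → 0x59007  P=1,RW=1,US=1,PS=0
  L2 @0x59[1] → 0x5D007  P=1,RW=1,US=1,PS=0
  L3 @0x5D[20] → 0x61003  P=1,RW=1,US=0,PS=0
  ✗ PROTECTION_VIOLATION  [4 reads]

Access #2 PA: 0x3AC82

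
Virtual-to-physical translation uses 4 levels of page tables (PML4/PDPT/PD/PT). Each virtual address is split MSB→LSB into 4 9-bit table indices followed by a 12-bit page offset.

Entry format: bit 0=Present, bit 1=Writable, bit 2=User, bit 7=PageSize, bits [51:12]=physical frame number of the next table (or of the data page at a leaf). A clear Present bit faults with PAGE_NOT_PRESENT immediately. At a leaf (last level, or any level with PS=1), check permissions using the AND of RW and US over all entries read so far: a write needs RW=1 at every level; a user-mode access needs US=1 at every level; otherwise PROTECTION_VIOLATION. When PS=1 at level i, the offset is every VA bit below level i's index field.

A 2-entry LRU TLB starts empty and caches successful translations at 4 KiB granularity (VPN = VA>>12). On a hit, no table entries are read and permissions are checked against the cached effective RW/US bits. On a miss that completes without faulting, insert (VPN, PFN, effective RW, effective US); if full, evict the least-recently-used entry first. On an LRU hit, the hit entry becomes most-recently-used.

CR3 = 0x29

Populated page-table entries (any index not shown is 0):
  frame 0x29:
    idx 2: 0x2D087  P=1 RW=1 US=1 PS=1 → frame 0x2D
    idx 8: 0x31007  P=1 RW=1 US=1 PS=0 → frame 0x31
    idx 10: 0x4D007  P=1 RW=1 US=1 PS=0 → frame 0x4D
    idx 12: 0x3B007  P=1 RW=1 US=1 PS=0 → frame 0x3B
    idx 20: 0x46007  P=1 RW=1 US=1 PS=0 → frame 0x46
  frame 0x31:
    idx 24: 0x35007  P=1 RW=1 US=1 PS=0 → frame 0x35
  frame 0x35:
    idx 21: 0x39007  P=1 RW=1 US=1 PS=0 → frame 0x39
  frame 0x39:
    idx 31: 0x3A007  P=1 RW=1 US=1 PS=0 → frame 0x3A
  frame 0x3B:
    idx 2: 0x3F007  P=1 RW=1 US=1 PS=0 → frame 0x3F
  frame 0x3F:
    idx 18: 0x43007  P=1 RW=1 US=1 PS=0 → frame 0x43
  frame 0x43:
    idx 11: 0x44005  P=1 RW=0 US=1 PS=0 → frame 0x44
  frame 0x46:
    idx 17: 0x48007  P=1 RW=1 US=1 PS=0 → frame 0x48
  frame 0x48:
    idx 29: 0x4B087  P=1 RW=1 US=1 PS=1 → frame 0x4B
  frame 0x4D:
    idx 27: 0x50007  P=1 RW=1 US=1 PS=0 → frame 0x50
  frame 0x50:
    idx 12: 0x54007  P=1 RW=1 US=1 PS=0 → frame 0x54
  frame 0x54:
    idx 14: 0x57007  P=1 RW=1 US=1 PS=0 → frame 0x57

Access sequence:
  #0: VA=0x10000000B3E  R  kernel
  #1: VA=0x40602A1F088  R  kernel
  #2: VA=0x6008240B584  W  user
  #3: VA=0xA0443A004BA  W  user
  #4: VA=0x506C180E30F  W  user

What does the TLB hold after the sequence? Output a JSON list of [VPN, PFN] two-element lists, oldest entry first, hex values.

Trace:
#0 VA=0x10000000B3E (r,kernel):
  L0: frame=0x29 idx=2 entry=0x2D087 [P=1 RW=1 US=1 PS=1]
  ⇒ phys 0x2DB3E (huge @L0)  [1 reads]
#1 VA=0x40602A1F088 (r,kernel):
  L0: frame=0x29 idx=8 entry=0x31007 [P=1 RW=1 US=1 PS=0]
  L1: frame=0x31 idx=24 entry=0x35007 [P=1 RW=1 US=1 PS=0]
  L2: frame=0x35 idx=21 entry=0x39007 [P=1 RW=1 US=1 PS=0]
  L3: frame=0x39 idx=31 entry=0x3A007 [P=1 RW=1 US=1 PS=0]
  ⇒ phys 0x3A088  [4 reads]
#2 VA=0x6008240B584 (w,user):
  L0: frame=0x29 idx=12 entry=0x3B007 [P=1 RW=1 US=1 PS=0]
  L1: frame=0x3B idx=2 entry=0x3F007 [P=1 RW=1 US=1 PS=0]
  L2: frame=0x3F idx=18 entry=0x43007 [P=1 RW=1 US=1 PS=0]
  L3: frame=0x43 idx=11 entry=0x44005 [P=1 RW=0 US=1 PS=0]
  → PROTECTION_VIOLATION  (4 entries read)
#3 VA=0xA0443A004BA (w,user):
  L0: frame=0x29 idx=20 entry=0x46007 [P=1 RW=1 US=1 PS=0]
  L1: frame=0x46 idx=17 entry=0x48007 [P=1 RW=1 US=1 PS=0]
  L2: frame=0x48 idx=29 entry=0x4B087 [P=1 RW=1 US=1 PS=1]
  ⇒ phys 0x4B4BA (huge @L2)  [3 reads]
#4 VA=0x506C180E30F (w,user):
  L0: frame=0x29 idx=10 entry=0x4D007 [P=1 RW=1 US=1 PS=0]
  L1: frame=0x4D idx=27 entry=0x50007 [P=1 RW=1 US=1 PS=0]
  L2: frame=0x50 idx=12 entry=0x54007 [P=1 RW=1 US=1 PS=0]
  L3: frame=0x54 idx=14 entry=0x57007 [P=1 RW=1 US=1 PS=0]
  ⇒ phys 0x5730F  [4 reads]

TLB: [["0xA0443A00", "0x4B"], ["0x506C180E", "0x57"]]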